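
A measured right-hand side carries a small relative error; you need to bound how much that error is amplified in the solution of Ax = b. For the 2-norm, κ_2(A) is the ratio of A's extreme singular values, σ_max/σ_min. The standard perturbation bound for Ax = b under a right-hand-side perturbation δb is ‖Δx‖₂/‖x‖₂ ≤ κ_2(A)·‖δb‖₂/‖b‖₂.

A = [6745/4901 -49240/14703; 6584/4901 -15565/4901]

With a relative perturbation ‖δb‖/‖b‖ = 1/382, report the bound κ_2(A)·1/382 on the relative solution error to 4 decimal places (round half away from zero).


M = AᵀA = [105641/28561 -760480/85683; -760480/85683 5475625/257049]. tr(M)=38026/1521, det(M)=25/1521
eigenvalues of AᵀA: λ = (tr ± √(tr²−4·det))/2 = 25, 1/1521
so κ_2 = √(25 / (1/1521)) = 195.0000
worst-case relative error ≤ 195.0000 × 1/382 = 0.5105

0.5105


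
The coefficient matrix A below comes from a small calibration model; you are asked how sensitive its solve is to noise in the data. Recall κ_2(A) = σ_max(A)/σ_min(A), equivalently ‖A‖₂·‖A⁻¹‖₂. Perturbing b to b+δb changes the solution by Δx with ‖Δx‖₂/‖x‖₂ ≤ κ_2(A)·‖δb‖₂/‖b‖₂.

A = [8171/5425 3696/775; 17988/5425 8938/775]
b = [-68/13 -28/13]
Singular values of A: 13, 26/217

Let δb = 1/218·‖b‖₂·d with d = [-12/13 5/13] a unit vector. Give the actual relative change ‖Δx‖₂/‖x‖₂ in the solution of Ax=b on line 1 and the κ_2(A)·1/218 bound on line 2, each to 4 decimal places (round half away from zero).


0.0065
0.4977

from the listed singular values, σ₁ = 13, σ_n = 26/217
condition number: 13 ÷ (26/217) = 108.5000
bound on ‖Δx‖/‖x‖: κ·ε = 108.5000·1/218 = 0.4977
solve Ax = b  →  x = [-32.1354 9.0523]
‖b‖ = 5.6569, ‖x‖ = 33.3860
δb = ε·‖b‖·d = [-0.0240 0.0100]; solving A·Δx = δb gives ‖Δx‖ = 0.2166
realised ‖Δx‖/‖x‖ = 0.0065
tightness: 0.0065 against a bound of 0.4977 (unrounded ratio ≈ 0.0130)


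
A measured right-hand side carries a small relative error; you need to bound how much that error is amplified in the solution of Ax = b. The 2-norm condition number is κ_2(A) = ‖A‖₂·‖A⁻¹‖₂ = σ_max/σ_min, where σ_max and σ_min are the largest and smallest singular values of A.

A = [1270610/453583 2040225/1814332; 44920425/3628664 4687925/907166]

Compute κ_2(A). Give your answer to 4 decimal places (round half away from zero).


AᵀA = [1261849713025/7832958016 131441347125/1958239504; 131441347125/1958239504 54770423125/1958239504]; tr = 8762907725/46348864, det = 228765625/741581824
λ_max, λ_min = (8762907725/46348864 ± √76785901040154425625/2148217194090496)/2 = 3025/16, 75625/46348864
κ_2(A) = √(λ_max/λ_min) = √((3025/16) / (75625/46348864)) = 340.4000

340.4000


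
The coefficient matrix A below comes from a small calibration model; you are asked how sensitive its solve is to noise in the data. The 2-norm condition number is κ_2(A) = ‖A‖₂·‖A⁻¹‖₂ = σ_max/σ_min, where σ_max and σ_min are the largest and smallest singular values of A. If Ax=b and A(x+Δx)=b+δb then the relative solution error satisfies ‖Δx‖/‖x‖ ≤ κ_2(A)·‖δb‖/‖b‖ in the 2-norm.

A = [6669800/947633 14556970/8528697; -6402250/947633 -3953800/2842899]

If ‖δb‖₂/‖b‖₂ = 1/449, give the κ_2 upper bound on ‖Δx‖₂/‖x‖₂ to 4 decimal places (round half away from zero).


AᵀA = [2478902500/26043569 5018176000/234392121; 5018176000/234392121 10225868900/2109529089]; tr = 5146755400/51451929, det = 156250000/51451929
char-poly roots: 100 and 1562500/51451929
κ = σ_max/σ_min = 10/(1250/7173) = 57.3840
κ_2(A)·‖δb‖/‖b‖ = 0.1278

0.1278


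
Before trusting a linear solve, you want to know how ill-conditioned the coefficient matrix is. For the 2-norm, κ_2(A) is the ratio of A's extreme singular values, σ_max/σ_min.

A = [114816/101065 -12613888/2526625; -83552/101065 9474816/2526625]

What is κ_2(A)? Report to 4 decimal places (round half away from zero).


form AᵀA = [4032730112/2042826845 -447983198208/51070671125; -447983198208/51070671125 9955292348416/255353355625] with trace 6222119936/151905625 and determinant 67108864/3797640625
eigenvalues of AᵀA: λ = (tr ± √(tr²−4·det))/2 = 1024/25, 65536/151905625
κ = σ_max/σ_min = (32/5)/(256/12325) = 308.1250

308.1250


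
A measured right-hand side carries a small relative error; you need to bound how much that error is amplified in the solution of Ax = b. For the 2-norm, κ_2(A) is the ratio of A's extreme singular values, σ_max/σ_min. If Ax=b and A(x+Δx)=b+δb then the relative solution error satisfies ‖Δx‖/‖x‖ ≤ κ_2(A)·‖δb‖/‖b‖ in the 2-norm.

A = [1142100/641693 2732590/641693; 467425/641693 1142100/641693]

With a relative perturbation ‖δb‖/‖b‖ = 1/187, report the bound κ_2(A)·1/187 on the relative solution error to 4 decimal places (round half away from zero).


M = AᵀA = [9011115625/2436508321 21625663500/2436508321; 21625663500/2436508321 51902014900/2436508321]. tr(M)=360432725/14417209, det(M)=62500/14417209
solving λ² − 360432725/14417209·λ + 62500/14417209 = 0 gives λ = 25, 2500/14417209
so κ_2 = √(25 / (2500/14417209)) = 379.7000
bound on ‖Δx‖/‖x‖: κ·ε = 379.7000·1/187 = 2.0305

2.0305


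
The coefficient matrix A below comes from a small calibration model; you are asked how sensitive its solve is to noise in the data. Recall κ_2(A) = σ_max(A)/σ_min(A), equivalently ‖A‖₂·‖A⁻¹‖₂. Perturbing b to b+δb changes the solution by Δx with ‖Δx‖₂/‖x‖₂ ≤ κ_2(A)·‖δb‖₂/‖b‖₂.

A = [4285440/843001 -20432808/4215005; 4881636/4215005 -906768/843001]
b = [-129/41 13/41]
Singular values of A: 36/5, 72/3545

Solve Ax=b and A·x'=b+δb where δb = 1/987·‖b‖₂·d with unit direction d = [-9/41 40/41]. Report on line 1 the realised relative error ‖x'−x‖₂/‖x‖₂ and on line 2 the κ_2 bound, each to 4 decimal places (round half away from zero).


σ_max = 36/5, σ_min = 72/3545
κ_2(A) = (36/5) / (72/3545) = 354.5000
worst-case relative error ≤ 354.5000 × 1/987 = 0.3592
solve Ax = b  →  x = [33.6542 35.9411]
‖b‖₂ = 3.1623 and ‖x‖₂ = 49.2379
with δb = [-0.0007 0.0031], A·Δx = δb → ‖Δx‖ = 0.1577
dividing the unrounded norms, ‖Δx‖/‖x‖ = 0.0032
realised/bound (from unrounded values) ≈ 0.0089

0.0032
0.3592


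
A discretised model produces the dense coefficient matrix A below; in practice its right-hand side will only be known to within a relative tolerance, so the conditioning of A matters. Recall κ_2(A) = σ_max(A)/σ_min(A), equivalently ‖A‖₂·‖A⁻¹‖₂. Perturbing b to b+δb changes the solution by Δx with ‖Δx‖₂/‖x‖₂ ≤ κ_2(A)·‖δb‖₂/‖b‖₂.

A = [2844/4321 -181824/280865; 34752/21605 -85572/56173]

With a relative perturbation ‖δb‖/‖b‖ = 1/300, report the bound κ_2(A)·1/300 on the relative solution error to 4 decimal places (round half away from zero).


form AᵀA = [1409909904/466776025 -53706240/18671041; -53706240/18671041 1278841104/466776025] with trace 3197088/555025 and determinant 20736/13875625
eigenvalues of AᵀA: λ = (tr ± √(tr²−4·det))/2 = 144/25, 144/555025
κ = σ_max/σ_min = (12/5)/(12/745) = 149.0000
worst-case relative error ≤ 149.0000 × 1/300 = 0.4967

0.4967


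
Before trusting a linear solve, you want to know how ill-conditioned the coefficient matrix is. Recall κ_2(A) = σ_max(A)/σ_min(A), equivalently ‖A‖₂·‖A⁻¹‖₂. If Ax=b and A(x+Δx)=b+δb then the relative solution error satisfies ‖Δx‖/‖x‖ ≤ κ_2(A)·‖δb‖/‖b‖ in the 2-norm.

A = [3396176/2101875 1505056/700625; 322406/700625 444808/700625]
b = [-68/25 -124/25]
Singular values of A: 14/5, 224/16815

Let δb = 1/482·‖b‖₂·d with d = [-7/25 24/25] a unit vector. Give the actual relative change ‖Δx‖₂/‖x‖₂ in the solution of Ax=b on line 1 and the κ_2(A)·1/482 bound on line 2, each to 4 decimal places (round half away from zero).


σ_max = 14/5, σ_min = 224/16815
κ = σ_max/σ_min = (14/5)/(224/16815) = 210.1875
bound on ‖Δx‖/‖x‖: κ·ε = 210.1875·1/482 = 0.4361
solve Ax = b  →  x = [239.3571 -181.3036]
‖b‖ = 5.6569, ‖x‖ = 300.2713
δb = ε·‖b‖·d = [-0.0033 0.0113]; solving A·Δx = δb gives ‖Δx‖ = 0.8810
realised ‖Δx‖/‖x‖ = 0.0029
tightness: 0.0029 against a bound of 0.4361 (unrounded ratio ≈ 0.0067)

0.0029
0.4361


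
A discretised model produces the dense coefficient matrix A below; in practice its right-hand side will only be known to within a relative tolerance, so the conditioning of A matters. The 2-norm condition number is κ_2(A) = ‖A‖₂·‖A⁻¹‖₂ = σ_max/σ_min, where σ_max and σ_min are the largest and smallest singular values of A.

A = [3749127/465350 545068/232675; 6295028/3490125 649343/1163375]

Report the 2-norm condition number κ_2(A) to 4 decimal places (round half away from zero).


272.4000

AᵀA = [1975668646081/28985062500 48019021834/2415421875; 48019021834/2415421875 4669318529/805140625]; tr = 3430022581/46376100, det = 3418801/46376100
solving λ² − 3430022581/46376100·λ + 3418801/46376100 = 0 gives λ = 1849/25, 1849/1855044
κ_2(A) = √(λ_max/λ_min) = √((1849/25) / (1849/1855044)) = 272.4000


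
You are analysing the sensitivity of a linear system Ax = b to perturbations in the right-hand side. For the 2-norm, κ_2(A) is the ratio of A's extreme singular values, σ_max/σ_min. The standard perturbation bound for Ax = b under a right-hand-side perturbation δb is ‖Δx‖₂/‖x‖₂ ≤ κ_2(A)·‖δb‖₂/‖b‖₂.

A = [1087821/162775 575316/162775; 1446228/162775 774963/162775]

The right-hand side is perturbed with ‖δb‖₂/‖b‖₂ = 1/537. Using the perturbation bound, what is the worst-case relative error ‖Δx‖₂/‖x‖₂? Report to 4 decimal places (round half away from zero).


0.7132

AᵀA = [130997198241/1059828025 13972912128/211965605; 13972912128/211965605 37262246049/1059828025]; tr = 116442522/733445, det = 15752961/91680625
eigenvalues of AᵀA: λ = (tr ± √(tr²−4·det))/2 = 3969/25, 3969/3667225
κ_2(A) = √(λ_max/λ_min) = √((3969/25) / (3969/3667225)) = 383.0000
κ_2(A)·‖δb‖/‖b‖ = 0.7132


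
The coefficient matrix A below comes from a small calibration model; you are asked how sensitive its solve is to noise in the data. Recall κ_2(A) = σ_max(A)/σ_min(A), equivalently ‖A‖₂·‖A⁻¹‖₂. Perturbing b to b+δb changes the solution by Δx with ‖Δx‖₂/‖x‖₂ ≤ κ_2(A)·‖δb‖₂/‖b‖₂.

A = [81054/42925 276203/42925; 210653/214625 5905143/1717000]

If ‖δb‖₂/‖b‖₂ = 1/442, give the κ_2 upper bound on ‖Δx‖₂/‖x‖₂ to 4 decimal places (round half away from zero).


form AᵀA = [721863181/159390625 19797258411/1275125000; 19797258411/1275125000 543016157041/10201000000] with trace 942744641/16321600 and determinant 130321/4080400
solving λ² − 942744641/16321600·λ + 130321/4080400 = 0 gives λ = 1444/25, 361/652864
κ_2(A) = √(λ_max/λ_min) = √((1444/25) / (361/652864)) = 323.2000
bound on ‖Δx‖/‖x‖: κ·ε = 323.2000·1/442 = 0.7312

0.7312


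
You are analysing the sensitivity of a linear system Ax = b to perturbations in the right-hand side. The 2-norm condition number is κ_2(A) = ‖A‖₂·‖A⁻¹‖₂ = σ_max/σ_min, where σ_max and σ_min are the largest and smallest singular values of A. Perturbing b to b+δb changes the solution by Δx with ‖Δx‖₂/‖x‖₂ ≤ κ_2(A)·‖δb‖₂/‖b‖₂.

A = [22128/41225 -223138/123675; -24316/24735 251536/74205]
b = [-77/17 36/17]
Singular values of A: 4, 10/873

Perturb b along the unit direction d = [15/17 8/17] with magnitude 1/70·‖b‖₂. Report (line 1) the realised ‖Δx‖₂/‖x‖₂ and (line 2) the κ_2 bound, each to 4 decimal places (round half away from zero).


0.0238
4.9886

σ_max = 4, σ_min = 10/873
condition number: 4 ÷ (10/873) = 349.2000
bound on ‖Δx‖/‖x‖: κ·ε = 349.2000·1/70 = 4.9886
solve Ax = b  →  x = [-251.7040 -72.3720]
2-norm of b is 5.0000; of x, 261.9019
Δx = A⁻¹·δb where δb = 1/70·5.0000·d; ‖Δx‖ = 6.2357
relative error = 0.0238
tightness: 0.0238 against a bound of 4.9886 (unrounded ratio ≈ 0.0048)


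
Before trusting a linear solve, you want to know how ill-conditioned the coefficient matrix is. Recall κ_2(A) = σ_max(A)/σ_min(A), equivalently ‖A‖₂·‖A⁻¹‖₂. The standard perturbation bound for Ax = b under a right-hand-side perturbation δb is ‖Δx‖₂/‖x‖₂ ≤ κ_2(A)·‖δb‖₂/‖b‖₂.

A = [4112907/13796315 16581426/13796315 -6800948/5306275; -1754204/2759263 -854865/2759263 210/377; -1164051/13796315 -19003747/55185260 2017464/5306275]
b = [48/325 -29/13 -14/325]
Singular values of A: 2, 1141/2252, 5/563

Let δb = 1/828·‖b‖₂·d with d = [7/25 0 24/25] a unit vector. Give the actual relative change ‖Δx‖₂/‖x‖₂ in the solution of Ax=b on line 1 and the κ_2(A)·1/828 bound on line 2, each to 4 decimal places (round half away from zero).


0.0764
0.2720

largest singular value 2, smallest 5/563
κ_2(A) = 2 / (5/563) = 225.2000
bound on ‖Δx‖/‖x‖: κ·ε = 225.2000·1/828 = 0.2720
solve Ax = b  →  x = [3.7764 -1.1999 -0.3621]
‖b‖₂ = 2.2361 and ‖x‖₂ = 3.9790
Δx = A⁻¹·δb where δb = 1/828·2.2361·d; ‖Δx‖ = 0.3041
dividing the unrounded norms, ‖Δx‖/‖x‖ = 0.0764
tightness: 0.0764 against a bound of 0.2720 (unrounded ratio ≈ 0.2810)


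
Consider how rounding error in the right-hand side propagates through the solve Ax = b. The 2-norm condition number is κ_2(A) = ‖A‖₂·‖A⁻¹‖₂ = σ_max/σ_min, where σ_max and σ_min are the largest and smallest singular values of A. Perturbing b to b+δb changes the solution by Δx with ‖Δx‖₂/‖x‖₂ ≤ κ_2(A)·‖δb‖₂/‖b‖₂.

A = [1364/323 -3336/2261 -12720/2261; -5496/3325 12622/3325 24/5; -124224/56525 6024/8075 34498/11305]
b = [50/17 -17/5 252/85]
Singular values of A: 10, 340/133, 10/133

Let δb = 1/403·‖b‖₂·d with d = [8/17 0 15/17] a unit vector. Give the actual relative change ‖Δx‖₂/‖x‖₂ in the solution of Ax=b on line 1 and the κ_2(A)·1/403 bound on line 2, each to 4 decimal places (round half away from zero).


0.0033
0.3300

from the listed singular values, σ₁ = 10, σ_n = 10/133
condition number: 10 ÷ (10/133) = 133.0000
worst-case relative error ≤ 133.0000 × 1/403 = 0.3300
solve Ax = b  →  x = [33.7226 -26.2699 31.6800]
‖b‖₂ = 5.3852 and ‖x‖₂ = 53.2066
Δx = A⁻¹·δb where δb = 1/403·5.3852·d; ‖Δx‖ = 0.1777
realised ‖Δx‖/‖x‖ = 0.0033
tightness: 0.0033 against a bound of 0.3300 (unrounded ratio ≈ 0.0101)


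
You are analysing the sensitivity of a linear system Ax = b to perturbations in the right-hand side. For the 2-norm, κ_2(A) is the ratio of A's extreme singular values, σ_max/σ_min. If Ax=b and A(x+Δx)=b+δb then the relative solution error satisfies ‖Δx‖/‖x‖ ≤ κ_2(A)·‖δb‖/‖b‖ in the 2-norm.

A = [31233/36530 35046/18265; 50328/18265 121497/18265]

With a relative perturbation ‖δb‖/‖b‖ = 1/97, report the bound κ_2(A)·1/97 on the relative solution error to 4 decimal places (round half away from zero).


1.4485

AᵀA = [444285225/53377636 266479875/13344409; 266479875/13344409 639589725/13344409]; tr = 17767125/315844, det = 50625/315844
char-poly roots: 225/4 and 225/78961
κ = σ_max/σ_min = (15/2)/(15/281) = 140.5000
worst-case relative error ≤ 140.5000 × 1/97 = 1.4485


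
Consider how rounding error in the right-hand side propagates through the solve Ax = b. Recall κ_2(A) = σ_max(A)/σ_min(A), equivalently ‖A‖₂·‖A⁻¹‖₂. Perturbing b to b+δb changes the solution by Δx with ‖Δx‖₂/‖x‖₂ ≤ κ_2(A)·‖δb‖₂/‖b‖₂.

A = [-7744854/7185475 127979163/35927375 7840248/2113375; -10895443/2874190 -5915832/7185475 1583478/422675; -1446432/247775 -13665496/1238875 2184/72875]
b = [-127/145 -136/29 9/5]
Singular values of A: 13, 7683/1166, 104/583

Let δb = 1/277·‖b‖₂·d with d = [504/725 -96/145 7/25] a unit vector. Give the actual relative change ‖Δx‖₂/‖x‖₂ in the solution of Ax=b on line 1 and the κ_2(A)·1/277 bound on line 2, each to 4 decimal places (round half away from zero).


0.0061
0.2631

σ_max = 13, σ_min = 104/583
condition number: 13 ÷ (104/583) = 72.8750
perturbation bound = 72.8750·1/277 = 0.2631
solve Ax = b  →  x = [12.1562 -6.5705 9.6047]
2-norm of b is 5.0990; of x, 16.8284
δb = ε·‖b‖·d = [0.0128 -0.0122 0.0052]; solving A·Δx = δb gives ‖Δx‖ = 0.1032
realised ‖Δx‖/‖x‖ = 0.0061
realised/bound (from unrounded values) ≈ 0.0233


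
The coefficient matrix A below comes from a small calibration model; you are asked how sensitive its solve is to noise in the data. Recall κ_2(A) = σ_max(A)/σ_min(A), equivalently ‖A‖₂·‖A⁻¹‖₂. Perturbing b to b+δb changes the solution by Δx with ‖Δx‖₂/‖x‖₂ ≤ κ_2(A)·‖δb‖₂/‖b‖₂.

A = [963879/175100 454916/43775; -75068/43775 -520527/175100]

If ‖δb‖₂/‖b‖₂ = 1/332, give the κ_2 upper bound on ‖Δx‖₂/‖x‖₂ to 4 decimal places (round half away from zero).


0.3102

AᵀA = [95927153/2885648 11236680/180353; 11236680/180353 337141217/2885648]; tr = 12737305/84872, det = 5764801/2715904
char-poly roots: 2401/16 and 2401/169744
so κ_2 = √((2401/16) / (2401/169744)) = 103.0000
perturbation bound = 103.0000·1/332 = 0.3102


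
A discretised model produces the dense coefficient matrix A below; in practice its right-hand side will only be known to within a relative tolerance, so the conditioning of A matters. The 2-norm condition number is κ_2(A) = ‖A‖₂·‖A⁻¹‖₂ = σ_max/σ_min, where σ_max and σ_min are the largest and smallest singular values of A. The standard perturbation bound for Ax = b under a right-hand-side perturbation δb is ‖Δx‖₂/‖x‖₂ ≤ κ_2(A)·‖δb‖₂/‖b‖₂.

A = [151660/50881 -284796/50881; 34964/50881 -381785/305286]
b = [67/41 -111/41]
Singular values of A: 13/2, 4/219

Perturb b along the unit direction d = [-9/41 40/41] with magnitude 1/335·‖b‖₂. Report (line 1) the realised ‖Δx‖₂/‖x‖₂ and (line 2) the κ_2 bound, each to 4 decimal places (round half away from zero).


σ_max = 13/2, σ_min = 4/219
κ_2(A) = (13/2) / (4/219) = 355.8750
worst-case relative error ≤ 355.8750 × 1/335 = 1.0623
solve Ax = b  →  x = [-144.8541 -77.4299]
‖b‖₂ = 3.1623 and ‖x‖₂ = 164.2501
re-solving with b+δb shifts x by Δx of norm 0.5168
dividing the unrounded norms, ‖Δx‖/‖x‖ = 0.0031
realised/bound (from unrounded values) ≈ 0.0030

0.0031
1.0623


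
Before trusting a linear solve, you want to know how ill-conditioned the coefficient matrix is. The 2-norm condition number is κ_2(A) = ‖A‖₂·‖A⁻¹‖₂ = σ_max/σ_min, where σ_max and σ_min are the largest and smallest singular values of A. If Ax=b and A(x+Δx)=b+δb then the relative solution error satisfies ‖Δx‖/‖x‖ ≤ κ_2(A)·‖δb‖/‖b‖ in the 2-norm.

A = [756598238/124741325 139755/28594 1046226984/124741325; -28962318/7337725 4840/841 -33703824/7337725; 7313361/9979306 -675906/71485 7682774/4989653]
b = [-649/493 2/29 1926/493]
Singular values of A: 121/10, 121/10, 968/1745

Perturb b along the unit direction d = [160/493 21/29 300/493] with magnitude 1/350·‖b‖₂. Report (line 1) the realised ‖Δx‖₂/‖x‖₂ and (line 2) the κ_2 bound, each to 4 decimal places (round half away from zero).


0.0059
0.0623

largest singular value 121/10, smallest 968/1745
κ = σ_max/σ_min = (121/10)/(968/1745) = 21.8125
worst-case relative error ≤ 21.8125 × 1/350 = 0.0623
solve Ax = b  →  x = [-2.9151 -0.2935 2.1222]
‖b‖ = 4.1231, ‖x‖ = 3.6177
with δb = [0.0038 0.0085 0.0072], A·Δx = δb → ‖Δx‖ = 0.0212
dividing the unrounded norms, ‖Δx‖/‖x‖ = 0.0059
so the bound overstates the realised error by a factor of ≈ 10.6167 (computed from the unrounded values)


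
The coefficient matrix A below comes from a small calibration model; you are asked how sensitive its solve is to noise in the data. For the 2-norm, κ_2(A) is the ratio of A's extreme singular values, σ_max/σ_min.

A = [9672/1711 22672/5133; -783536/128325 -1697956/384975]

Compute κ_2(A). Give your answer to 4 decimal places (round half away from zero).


AᵀA = [1355688256/19580625 3048608576/58741875; 3048608576/58741875 6866129296/176225625]; tr = 762692944/7049025, det = 29246464/7049025
char-poly roots: 2704/25 and 10816/281961
σ_max=√(2704/25)=(52/5), σ_min=√(10816/281961)=(104/531) → κ = 53.1000

53.1000


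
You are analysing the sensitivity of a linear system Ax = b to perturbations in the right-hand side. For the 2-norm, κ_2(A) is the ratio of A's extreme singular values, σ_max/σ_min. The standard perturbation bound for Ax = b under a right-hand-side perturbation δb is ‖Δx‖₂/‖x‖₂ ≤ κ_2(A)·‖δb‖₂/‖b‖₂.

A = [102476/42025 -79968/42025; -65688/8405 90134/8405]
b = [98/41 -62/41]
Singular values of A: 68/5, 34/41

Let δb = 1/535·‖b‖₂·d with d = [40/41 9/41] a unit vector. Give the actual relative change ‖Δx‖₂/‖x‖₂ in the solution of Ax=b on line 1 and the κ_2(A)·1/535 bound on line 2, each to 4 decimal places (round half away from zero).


0.0026
0.0307

from the listed singular values, σ₁ = 68/5, σ_n = 34/41
κ_2(A) = (68/5) / (34/41) = 16.4000
bound on ‖Δx‖/‖x‖: κ·ε = 16.4000·1/535 = 0.0307
solve Ax = b  →  x = [2.0176 1.3294]
‖b‖ = 2.8284, ‖x‖ = 2.4162
Δx = A⁻¹·δb where δb = 1/535·2.8284·d; ‖Δx‖ = 0.0064
relative error = 0.0026
tightness: 0.0026 against a bound of 0.0307 (unrounded ratio ≈ 0.0861)


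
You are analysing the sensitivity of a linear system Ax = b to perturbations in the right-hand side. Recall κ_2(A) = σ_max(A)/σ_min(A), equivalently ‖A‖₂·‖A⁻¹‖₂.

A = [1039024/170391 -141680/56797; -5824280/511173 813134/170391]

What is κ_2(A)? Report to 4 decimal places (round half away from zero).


289.1250

form AᵀA = [150997838656/904144761 -20971627600/301381587; -20971627600/301381587 2912961604/100460529] with trace 1048606468/5349969 and determinant 2458624/5349969
λ_max, λ_min = (1048606468/5349969 ± √1099522910482704400/28622168300961)/2 = 196, 12544/5349969
σ_max=√196=14, σ_min=√(12544/5349969)=(112/2313) → κ = 289.1250


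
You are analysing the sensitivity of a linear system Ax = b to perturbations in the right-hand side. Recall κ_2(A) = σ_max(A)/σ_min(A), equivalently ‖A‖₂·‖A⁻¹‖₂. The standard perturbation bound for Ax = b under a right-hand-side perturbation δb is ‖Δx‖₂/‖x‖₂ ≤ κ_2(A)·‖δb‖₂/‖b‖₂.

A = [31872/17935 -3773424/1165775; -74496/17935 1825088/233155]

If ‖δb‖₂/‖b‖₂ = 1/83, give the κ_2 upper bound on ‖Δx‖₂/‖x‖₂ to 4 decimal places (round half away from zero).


2.3833

AᵀA = [262619136/12866569 -61544257536/1608321125; -61544257536/1608321125 576996354304/8041605625]; tr = 2564475136/27825625, det = 150994944/695640625
char-poly roots: 2304/25 and 65536/27825625
κ = σ_max/σ_min = (48/5)/(256/5275) = 197.8125
bound on ‖Δx‖/‖x‖: κ·ε = 197.8125·1/83 = 2.3833


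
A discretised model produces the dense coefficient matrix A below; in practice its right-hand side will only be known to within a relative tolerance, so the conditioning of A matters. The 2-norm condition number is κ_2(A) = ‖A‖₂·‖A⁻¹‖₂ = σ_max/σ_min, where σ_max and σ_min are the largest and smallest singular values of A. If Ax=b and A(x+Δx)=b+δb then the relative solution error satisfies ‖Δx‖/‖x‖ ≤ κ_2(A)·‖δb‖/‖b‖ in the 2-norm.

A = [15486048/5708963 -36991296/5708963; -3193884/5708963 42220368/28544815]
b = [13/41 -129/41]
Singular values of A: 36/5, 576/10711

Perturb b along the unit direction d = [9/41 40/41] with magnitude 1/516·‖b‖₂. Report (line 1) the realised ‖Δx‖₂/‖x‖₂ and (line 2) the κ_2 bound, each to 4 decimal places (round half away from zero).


0.0020
0.2595

σ_max = 36/5, σ_min = 576/10711
condition number: (36/5) ÷ (576/10711) = 133.8875
worst-case relative error ≤ 133.8875 × 1/516 = 0.2595
solve Ax = b  →  x = [-51.4418 -21.5845]
2-norm of b is 3.1623; of x, 55.7866
Δx = A⁻¹·δb where δb = 1/516·3.1623·d; ‖Δx‖ = 0.1140
relative error = 0.0020
realised/bound (from unrounded values) ≈ 0.0079


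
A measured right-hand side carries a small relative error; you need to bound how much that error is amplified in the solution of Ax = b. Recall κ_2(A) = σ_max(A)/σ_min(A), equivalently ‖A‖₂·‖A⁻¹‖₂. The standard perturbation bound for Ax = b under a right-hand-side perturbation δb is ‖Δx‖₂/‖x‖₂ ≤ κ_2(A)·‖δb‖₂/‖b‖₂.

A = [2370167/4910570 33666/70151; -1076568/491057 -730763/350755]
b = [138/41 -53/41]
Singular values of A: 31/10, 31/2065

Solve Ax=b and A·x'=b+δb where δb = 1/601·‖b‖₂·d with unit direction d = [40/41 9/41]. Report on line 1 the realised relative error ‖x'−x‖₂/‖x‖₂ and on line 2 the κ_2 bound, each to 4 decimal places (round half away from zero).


0.0020
0.3436

σ_max = 31/10, σ_min = 31/2065
κ = σ_max/σ_min = (31/10)/(31/2065) = 206.5000
κ_2(A)·‖δb‖/‖b‖ = 0.3436
solve Ax = b  →  x = [-137.3526 145.1557]
‖b‖ = 3.6056, ‖x‖ = 199.8398
Δx = A⁻¹·δb where δb = 1/601·3.6056·d; ‖Δx‖ = 0.3996
relative error = 0.0020
tightness: 0.0020 against a bound of 0.3436 (unrounded ratio ≈ 0.0058)


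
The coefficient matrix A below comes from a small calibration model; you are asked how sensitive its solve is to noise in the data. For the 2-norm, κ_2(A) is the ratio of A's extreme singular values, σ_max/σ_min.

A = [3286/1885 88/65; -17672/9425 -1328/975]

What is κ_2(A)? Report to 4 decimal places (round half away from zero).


62.4000

M = AᵀA = [692324/105625 1557104/316875; 1557104/316875 3505984/950625]. tr(M)=389476/38025, det(M)=1024/38025
char-poly roots: 256/25 and 4/1521
σ_max=√(256/25)=(16/5), σ_min=√(4/1521)=(2/39) → κ = 62.4000


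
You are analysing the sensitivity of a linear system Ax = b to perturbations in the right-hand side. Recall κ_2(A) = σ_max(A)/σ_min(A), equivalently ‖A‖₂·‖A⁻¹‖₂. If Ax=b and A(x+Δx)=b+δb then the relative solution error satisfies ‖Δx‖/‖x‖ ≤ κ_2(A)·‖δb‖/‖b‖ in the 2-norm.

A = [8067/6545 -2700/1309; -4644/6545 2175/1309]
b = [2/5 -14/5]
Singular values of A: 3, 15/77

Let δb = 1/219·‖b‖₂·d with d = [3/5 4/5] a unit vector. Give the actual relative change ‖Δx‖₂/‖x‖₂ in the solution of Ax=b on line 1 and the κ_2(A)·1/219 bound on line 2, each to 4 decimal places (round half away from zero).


0.0064
0.0703

from the listed singular values, σ₁ = 3, σ_n = 15/77
condition number: 3 ÷ (15/77) = 15.4000
worst-case relative error ≤ 15.4000 × 1/219 = 0.0703
solve Ax = b  →  x = [-8.7451 -5.4196]
2-norm of b is 2.8284; of x, 10.2883
δb = ε·‖b‖·d = [0.0077 0.0103]; solving A·Δx = δb gives ‖Δx‖ = 0.0663
realised ‖Δx‖/‖x‖ = 0.0064
so the bound overstates the realised error by a factor of ≈ 10.9124 (computed from the unrounded values)


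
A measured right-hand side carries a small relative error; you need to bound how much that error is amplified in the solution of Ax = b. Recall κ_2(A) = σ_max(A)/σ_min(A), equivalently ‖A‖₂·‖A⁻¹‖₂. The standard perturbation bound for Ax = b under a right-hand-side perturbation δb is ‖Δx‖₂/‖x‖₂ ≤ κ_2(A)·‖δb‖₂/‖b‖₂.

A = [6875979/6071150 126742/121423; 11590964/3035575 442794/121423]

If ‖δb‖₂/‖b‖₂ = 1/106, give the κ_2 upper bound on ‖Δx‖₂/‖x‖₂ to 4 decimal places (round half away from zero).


1.9750

AᵀA = [935489396809/58974179716 222725879145/14743544929; 222725879145/14743544929 212130061000/14743544929]; tr = 2121295649/70123876, det = 366025/17530969
λ_max, λ_min = (2121295649/70123876 ± √4499484556998924801/4917357985263376)/2 = 121/4, 12100/17530969
κ_2(A) = √(λ_max/λ_min) = √((121/4) / (12100/17530969)) = 209.3500
κ_2(A)·‖δb‖/‖b‖ = 1.9750


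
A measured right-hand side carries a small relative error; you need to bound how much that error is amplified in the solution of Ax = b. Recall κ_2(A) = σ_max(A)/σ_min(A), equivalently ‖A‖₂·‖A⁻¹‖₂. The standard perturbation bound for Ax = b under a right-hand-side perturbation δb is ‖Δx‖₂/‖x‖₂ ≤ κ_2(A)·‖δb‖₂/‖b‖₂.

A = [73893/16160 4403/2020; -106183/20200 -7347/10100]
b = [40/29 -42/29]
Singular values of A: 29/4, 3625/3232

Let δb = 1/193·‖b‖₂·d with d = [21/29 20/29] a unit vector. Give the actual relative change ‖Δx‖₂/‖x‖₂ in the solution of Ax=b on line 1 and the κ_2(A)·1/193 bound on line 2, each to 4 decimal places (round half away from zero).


largest singular value 29/4, smallest 3625/3232
κ = σ_max/σ_min = (29/4)/(3625/3232) = 6.4640
perturbation bound = 6.4640·1/193 = 0.0335
solve Ax = b  →  x = [0.2648 0.0772]
‖b‖₂ = 2.0000 and ‖x‖₂ = 0.2759
Δx = A⁻¹·δb where δb = 1/193·2.0000·d; ‖Δx‖ = 0.0092
dividing the unrounded norms, ‖Δx‖/‖x‖ = 0.0335
realised/bound = 1 exactly: the bound is attained for this b and d

0.0335
0.0335


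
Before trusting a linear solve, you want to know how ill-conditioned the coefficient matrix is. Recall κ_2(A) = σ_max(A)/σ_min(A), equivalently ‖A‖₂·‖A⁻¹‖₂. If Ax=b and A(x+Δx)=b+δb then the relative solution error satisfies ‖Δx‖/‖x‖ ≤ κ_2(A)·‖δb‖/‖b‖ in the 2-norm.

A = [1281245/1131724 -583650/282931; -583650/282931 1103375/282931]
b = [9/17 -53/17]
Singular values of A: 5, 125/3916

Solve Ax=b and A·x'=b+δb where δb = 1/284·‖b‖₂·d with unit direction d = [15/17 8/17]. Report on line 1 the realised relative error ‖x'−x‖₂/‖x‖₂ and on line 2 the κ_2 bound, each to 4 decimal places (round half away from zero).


0.0111
0.5515

from the listed singular values, σ₁ = 5, σ_n = 125/3916
κ_2(A) = 5 / (125/3916) = 156.6400
κ_2(A)·‖δb‖/‖b‖ = 0.5515
solve Ax = b  →  x = [-27.3600 -15.2720]
‖b‖ = 3.1623, ‖x‖ = 31.3337
with δb = [0.0098 0.0052], A·Δx = δb → ‖Δx‖ = 0.3488
realised ‖Δx‖/‖x‖ = 0.0111
realised/bound (from unrounded values) ≈ 0.0202


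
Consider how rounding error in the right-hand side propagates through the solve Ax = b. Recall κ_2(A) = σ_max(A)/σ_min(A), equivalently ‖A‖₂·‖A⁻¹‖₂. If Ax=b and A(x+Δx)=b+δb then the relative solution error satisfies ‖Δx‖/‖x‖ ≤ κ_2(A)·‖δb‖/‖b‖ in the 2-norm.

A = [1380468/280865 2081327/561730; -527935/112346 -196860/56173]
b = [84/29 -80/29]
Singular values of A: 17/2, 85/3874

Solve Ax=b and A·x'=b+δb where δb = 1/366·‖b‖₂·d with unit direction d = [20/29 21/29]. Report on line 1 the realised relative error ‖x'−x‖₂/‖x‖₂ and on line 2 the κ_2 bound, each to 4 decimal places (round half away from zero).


largest singular value 17/2, smallest 85/3874
κ_2(A) = (17/2) / (85/3874) = 387.4000
worst-case relative error ≤ 387.4000 × 1/366 = 1.0585
solve Ax = b  →  x = [0.3765 0.2824]
‖b‖₂ = 4.0000 and ‖x‖₂ = 0.4706
Δx = A⁻¹·δb where δb = 1/366·4.0000·d; ‖Δx‖ = 0.4981
dividing the unrounded norms, ‖Δx‖/‖x‖ = 1.0585
so the bound is sharp here: realised error equals the bound

1.0585
1.0585


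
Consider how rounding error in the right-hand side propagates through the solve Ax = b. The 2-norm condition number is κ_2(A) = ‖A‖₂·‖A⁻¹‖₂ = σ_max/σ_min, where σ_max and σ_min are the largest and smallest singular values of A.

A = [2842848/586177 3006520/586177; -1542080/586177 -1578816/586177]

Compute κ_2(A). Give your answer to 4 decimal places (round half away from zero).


148.6250

M = AᵀA = [36193063936/1188939361 37999100160/1188939361; 37999100160/1188939361 39902499904/1188939361]. tr(M)=90482240/1413721, det(M)=262144/1413721
char-poly roots: 64 and 4096/1413721
κ_2(A) = √(λ_max/λ_min) = √(64 / (4096/1413721)) = 148.6250


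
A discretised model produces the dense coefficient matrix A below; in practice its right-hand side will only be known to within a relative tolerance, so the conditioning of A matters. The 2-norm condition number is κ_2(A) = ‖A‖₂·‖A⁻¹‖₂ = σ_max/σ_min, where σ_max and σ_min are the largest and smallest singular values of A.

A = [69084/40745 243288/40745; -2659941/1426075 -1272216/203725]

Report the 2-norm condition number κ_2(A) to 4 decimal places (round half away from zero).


147.5250

form AᵀA = [15364708641/2418180625 7521163416/345454375; 7521163416/345454375 3684018816/49350625] with trace 313410609/3869089 and determinant 1166400/3869089
λ_max, λ_min = (313410609/3869089 ± √98208158212112481/14969849689921)/2 = 81, 14400/3869089
κ_2(A) = √(λ_max/λ_min) = √(81 / (14400/3869089)) = 147.5250


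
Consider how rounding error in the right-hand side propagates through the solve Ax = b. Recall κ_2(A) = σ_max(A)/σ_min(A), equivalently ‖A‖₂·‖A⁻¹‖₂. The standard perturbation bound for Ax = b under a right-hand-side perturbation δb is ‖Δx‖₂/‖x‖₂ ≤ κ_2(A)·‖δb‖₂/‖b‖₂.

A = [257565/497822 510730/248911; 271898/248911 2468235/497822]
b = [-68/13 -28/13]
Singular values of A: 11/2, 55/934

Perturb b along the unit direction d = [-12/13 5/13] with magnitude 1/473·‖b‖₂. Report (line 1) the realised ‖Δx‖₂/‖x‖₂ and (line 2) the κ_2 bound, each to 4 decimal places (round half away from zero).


0.0030
0.1975

largest singular value 11/2, smallest 55/934
condition number: (11/2) ÷ (55/934) = 93.4000
perturbation bound = 93.4000·1/473 = 0.1975
solve Ax = b  →  x = [-66.4302 14.2013]
2-norm of b is 5.6569; of x, 67.9312
δb = ε·‖b‖·d = [-0.0110 0.0046]; solving A·Δx = δb gives ‖Δx‖ = 0.2031
dividing the unrounded norms, ‖Δx‖/‖x‖ = 0.0030
so the bound overstates the realised error by a factor of ≈ 66.0476 (computed from the unrounded values)


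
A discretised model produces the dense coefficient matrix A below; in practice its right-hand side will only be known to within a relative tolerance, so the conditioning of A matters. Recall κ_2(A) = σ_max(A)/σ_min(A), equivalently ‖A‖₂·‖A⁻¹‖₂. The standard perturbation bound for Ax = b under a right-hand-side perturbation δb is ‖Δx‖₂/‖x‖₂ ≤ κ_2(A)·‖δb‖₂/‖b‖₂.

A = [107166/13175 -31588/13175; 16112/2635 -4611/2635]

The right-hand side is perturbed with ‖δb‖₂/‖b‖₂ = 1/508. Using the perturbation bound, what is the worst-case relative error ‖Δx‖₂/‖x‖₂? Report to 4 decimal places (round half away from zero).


M = AᵀA = [17974465156/173580625 -5242470408/173580625; -5242470408/173580625 1529334769/173580625]. tr(M)=780151997/6943225, det(M)=31561924/173580625
λ_max, λ_min = (780151997/6943225 ± √973763321242761/77133397441)/2 = 2809/25, 11236/6943225
κ_2(A) = √(λ_max/λ_min) = √((2809/25) / (11236/6943225)) = 263.5000
perturbation bound = 263.5000·1/508 = 0.5187

0.5187


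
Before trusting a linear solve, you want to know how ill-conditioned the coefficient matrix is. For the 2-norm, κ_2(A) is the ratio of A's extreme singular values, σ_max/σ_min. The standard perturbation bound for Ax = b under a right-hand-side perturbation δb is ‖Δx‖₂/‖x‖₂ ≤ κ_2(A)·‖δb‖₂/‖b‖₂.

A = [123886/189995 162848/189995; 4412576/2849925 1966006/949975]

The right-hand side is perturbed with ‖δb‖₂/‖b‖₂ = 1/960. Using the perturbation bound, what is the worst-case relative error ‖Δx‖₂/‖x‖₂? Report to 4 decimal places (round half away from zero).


M = AᵀA = [135645376804/48059600625 60285473024/16019866875; 60285473024/16019866875 26793883844/5339955625]. tr(M)=15071613256/1922384025, det(M)=38416/76895361
eigenvalues of AᵀA: λ = (tr ± √(tr²−4·det))/2 = 196/25, 4900/76895361
κ_2(A) = √(λ_max/λ_min) = √((196/25) / (4900/76895361)) = 350.7600
worst-case relative error ≤ 350.7600 × 1/960 = 0.3654

0.3654


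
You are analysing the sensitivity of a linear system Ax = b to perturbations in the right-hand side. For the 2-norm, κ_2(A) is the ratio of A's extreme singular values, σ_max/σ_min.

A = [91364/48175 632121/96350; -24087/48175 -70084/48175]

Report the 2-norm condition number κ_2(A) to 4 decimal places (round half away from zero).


form AᵀA = [1062173/276125 3636486/276125; 3636486/276125 49877933/1104500] with trace 433013/8836 and determinant 2401/8836
eigenvalues of AᵀA: λ = (tr ± √(tr²−4·det))/2 = 49, 49/8836
σ_max=√49=7, σ_min=√(49/8836)=(7/94) → κ = 94.0000

94.0000


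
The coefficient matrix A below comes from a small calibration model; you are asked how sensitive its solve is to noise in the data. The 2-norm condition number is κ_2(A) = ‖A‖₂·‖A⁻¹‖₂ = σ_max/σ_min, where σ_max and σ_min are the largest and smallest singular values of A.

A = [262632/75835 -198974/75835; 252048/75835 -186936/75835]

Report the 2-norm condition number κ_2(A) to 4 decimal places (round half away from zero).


M = AᵀA = [157555008/6838225 -118161456/6838225; -118161456/6838225 88627492/6838225]. tr(M)=9847300/273529, det(M)=9216/273529
λ_max, λ_min = (9847300/273529 ± √96959233916944/74818113841)/2 = 36, 256/273529
σ_max=√36=6, σ_min=√(256/273529)=(16/523) → κ = 196.1250

196.1250


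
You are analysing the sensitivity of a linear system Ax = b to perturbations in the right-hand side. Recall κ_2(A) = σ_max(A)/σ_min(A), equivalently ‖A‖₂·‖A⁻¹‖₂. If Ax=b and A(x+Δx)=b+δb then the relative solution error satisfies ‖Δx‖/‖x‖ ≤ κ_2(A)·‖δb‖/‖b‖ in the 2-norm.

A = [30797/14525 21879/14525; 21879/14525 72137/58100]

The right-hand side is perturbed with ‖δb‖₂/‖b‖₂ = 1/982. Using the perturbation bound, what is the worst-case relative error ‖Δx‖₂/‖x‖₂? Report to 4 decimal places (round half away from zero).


AᵀA = [57085834/8439025 170940627/33756100; 170940627/33756100 514511881/135024400]; tr = 57115409/5400976, det = 714025/5400976
solving λ² − 57115409/5400976·λ + 714025/5400976 = 0 gives λ = 169/16, 4225/337561
σ_max=√(169/16)=(13/4), σ_min=√(4225/337561)=(65/581) → κ = 29.0500
worst-case relative error ≤ 29.0500 × 1/982 = 0.0296

0.0296


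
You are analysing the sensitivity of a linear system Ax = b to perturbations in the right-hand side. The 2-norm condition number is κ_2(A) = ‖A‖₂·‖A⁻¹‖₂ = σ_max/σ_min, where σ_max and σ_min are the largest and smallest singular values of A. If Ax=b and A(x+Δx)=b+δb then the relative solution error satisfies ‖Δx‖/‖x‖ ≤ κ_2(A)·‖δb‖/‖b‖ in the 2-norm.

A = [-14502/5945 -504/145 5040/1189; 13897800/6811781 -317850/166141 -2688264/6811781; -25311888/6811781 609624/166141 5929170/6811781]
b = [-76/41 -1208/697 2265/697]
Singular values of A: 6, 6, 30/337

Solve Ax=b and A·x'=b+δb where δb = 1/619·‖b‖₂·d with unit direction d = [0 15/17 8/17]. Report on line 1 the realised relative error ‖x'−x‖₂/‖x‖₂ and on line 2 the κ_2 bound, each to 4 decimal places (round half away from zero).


0.1089
0.1089

σ_max = 6, σ_min = 30/337
κ = σ_max/σ_min = 6/(30/337) = 67.4000
bound on ‖Δx‖/‖x‖: κ·ε = 67.4000·1/619 = 0.1089
solve Ax = b  →  x = [-0.3080 0.6023 -0.1207]
‖b‖₂ = 4.1231 and ‖x‖₂ = 0.6872
δb = ε·‖b‖·d = [0.0000 0.0059 0.0031]; solving A·Δx = δb gives ‖Δx‖ = 0.0748
relative error = 0.1089
tightness: 0.1089 against a bound of 0.1089; the bound is attained (ratio 1)
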